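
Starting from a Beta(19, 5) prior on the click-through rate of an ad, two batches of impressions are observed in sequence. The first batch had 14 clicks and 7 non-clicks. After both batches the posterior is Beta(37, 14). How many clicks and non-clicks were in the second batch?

4 clicks and 2 non-clicks

Sequential conjugate updates are equivalent to a single update on the pooled data, so total successes = posterior α − prior α and total failures = posterior β − prior β.
Total across both batches: 37−19=18 clicks, 14−5=9 non-clicks.
Subtract the first batch: 18−14=4 clicks and 9−7=2 non-clicks.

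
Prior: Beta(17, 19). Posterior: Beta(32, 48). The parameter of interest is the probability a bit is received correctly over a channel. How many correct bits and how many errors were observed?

15 correct bits and 29 errors

Under Beta–binomial conjugacy the posterior parameters are (a+s, b+f).
So s = 32 − 17 = 15 and f = 48 − 19 = 29.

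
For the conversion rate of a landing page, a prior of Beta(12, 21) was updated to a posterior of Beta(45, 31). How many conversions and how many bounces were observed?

33 conversions and 10 bounces

Under Beta–binomial conjugacy the posterior parameters are (a+s, b+f).
Match parameters: s=45−12=33, f=31−21=10.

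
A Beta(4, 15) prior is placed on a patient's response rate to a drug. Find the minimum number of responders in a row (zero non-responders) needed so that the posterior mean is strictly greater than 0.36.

After k responders and 0 non-responders the posterior is Beta(4+k, 15), with mean (4+k)/(4+15+k).
Set (4+k)/(19+k) > 0.36 and solve: k > (0.36·19 − 4)/(1 − 0.36) = 4.438.
The smallest integer exceeding 4.438 is 5, and checking k=5: (9)/(24) = 0.3750 > 0.36.

k = 5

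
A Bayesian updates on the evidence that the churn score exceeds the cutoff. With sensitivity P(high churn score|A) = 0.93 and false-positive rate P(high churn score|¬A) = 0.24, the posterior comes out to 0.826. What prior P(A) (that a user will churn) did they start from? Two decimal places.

P(A) = 0.55

Bayes' rule in odds form gives O(A|E) = O(A)·[P(E|A)/P(E|¬A)], hence O(A) = O(A|E)/LR.
Posterior odds = 0.826/(1−0.826) = 4.7471. LR = 0.93/0.24 = 3.8750.
Prior odds = 4.7471/3.8750 = 1.2251, so P(A) = 1.2251/(1+1.2251) ≈ 0.55.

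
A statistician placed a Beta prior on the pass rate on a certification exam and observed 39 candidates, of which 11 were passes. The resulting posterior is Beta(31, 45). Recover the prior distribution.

Beta(20, 17)

A Beta(α, β) prior with s successes and f failures in binomial data gives a Beta(α+s, β+f) posterior.
Subtract the data counts: 31−11=20, 45−28=17.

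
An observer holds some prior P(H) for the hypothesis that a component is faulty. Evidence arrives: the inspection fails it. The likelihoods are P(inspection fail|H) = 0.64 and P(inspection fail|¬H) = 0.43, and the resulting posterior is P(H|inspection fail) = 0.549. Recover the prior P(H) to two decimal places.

Bayes' rule in odds form gives O(H|E) = O(H)·[P(E|H)/P(E|¬H)], hence O(H) = O(H|E)/LR.
Posterior odds = 0.549/(1−0.549) = 1.2173. LR = 0.64/0.43 = 1.4884.
Prior odds = 1.2173/1.4884 = 0.8179, so P(H) = 0.8179/(1+0.8179) ≈ 0.45.

P(H) = 0.45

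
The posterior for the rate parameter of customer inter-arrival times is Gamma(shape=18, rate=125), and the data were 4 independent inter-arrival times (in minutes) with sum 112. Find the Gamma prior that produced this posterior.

Gamma(shape=14, rate=13)

For an exponential likelihood with a Gamma(α, β) prior on the rate, n observations with total T give posterior Gamma(α+n, β+T).
So α = 18 − 4 = 14 and β = 125 − 112 = 13.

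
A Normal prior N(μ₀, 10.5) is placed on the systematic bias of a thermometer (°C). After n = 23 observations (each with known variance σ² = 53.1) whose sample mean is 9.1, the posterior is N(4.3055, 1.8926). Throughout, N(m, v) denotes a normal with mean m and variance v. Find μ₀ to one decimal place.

With known observation variance, the Normal–Normal posterior has precision τ_n = τ₀ + n/σ² and mean μ_n = (τ₀μ₀ + (n/σ²)x̄)/τ_n.
Here τ₀ = 1/10.5 = 0.095238 and τ_data = 23/53.1 = 0.433145, so τ_n = 0.528383.
Rearranging for μ₀: μ₀ = (μ_n·τ_n − τ_data·x̄)/τ₀ = (4.3055·0.528383 − 0.433145·9.1) / 0.095238 = -1.666666/0.095238 ≈ -17.5.

μ₀ = -17.5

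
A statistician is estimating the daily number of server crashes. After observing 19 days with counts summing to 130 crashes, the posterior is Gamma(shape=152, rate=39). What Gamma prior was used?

Gamma–Poisson conjugacy: posterior shape = α + Σxᵢ, posterior rate = β + n.
So α = 152 − 130 = 22 and β = 39 − 19 = 20.

Gamma(shape=22, rate=20)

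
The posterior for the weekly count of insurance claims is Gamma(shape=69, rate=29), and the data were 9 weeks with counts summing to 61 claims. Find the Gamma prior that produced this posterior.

A Gamma(α, β) prior (rate parametrization) on a Poisson rate with n observations summing to S gives posterior Gamma(α+S, β+n).
So α = 69 − 61 = 8 and β = 29 − 9 = 20.

Gamma(shape=8, rate=20)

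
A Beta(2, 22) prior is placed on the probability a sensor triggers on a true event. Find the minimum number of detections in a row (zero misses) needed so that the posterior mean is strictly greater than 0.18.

After k detections and 0 misses the posterior is Beta(2+k, 22), with mean (2+k)/(2+22+k).
Set (2+k)/(24+k) > 0.18 and solve: k > (0.18·24 − 2)/(1 − 0.18) = 2.829.
The smallest integer exceeding 2.829 is 3, and checking k=3: (5)/(27) = 0.1852 > 0.18.

k = 3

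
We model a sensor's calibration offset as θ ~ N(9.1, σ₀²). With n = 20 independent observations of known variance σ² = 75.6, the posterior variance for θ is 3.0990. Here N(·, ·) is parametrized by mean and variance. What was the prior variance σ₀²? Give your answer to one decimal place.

Posterior precision equals prior precision plus data precision: 1/σ_n² = 1/σ₀² + n/σ².
So 1/σ₀² = 1/3.0990 − 20/75.6 = 0.322685 − 0.264550 = 0.058135.
Hence σ₀² = 1/0.058135 ≈ 17.2.

σ₀² = 17.2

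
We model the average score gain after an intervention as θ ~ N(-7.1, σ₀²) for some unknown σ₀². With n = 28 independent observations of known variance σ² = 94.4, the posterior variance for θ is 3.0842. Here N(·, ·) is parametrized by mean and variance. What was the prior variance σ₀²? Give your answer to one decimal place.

σ₀² = 36.2

For the Normal–Normal model with known σ², precisions add: τ_n = τ₀ + n/σ².
So 1/σ₀² = 1/3.0842 − 28/94.4 = 0.324233 − 0.296610 = 0.027623.
Hence σ₀² = 1/0.027623 ≈ 36.2.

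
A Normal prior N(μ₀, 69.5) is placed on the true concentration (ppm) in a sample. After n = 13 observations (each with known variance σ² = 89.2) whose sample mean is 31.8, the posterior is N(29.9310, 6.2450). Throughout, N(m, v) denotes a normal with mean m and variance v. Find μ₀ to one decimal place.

μ₀ = 11.0

The posterior mean is a precision-weighted average: μ_n = (τ₀μ₀ + τ_data·x̄)/(τ₀+τ_data), with τ₀=1/σ₀² and τ_data=n/σ².
Here τ₀ = 1/69.5 = 0.014388 and τ_data = 13/89.2 = 0.145740, so τ_n = 0.160128.
Rearranging for μ₀: μ₀ = (μ_n·τ_n − τ_data·x̄)/τ₀ = (29.9310·0.160128 − 0.145740·31.8) / 0.014388 = 0.158259/0.014388 ≈ 11.0.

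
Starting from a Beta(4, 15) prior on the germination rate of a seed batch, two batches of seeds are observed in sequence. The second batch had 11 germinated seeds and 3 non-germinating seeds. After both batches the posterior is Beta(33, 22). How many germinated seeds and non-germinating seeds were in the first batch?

Because Beta–binomial updating is additive in the counts, the combined data contributed (α_post−α_prior, β_post−β_prior) successes and failures.
Total across both batches: 33−4=29 germinated seeds, 22−15=7 non-germinating seeds.
Subtract the second batch: 29−11=18 germinated seeds and 7−3=4 non-germinating seeds.

18 germinated seeds and 4 non-germinating seeds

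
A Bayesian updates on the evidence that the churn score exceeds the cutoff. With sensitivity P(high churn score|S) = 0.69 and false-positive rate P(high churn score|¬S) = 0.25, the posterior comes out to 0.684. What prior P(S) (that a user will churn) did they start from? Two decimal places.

P(S) = 0.44

Bayes' rule in odds form gives O(S|E) = O(S)·[P(E|S)/P(E|¬S)], hence O(S) = O(S|E)/LR.
Posterior odds = 0.684/(1−0.684) = 2.1646. LR = 0.69/0.25 = 2.7600.
Prior odds = 2.1646/2.7600 = 0.7843, so P(S) = 0.7843/(1+0.7843) ≈ 0.44.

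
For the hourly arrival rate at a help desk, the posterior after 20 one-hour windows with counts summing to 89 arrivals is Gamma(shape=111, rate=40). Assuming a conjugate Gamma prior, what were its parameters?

Gamma(shape=22, rate=20)

Gamma–Poisson conjugacy: posterior shape = α + Σxᵢ, posterior rate = β + n.
So α = 111 − 89 = 22 and β = 40 − 20 = 20.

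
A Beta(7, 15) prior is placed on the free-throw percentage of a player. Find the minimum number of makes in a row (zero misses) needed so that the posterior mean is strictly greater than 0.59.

After k makes and 0 misses the posterior is Beta(7+k, 15), with mean (7+k)/(7+15+k).
Set (7+k)/(22+k) > 0.59 and solve: k > (0.59·22 − 7)/(1 − 0.59) = 14.585.
The smallest integer exceeding 14.585 is 15, and checking k=15: (22)/(37) = 0.5946 > 0.59.

k = 15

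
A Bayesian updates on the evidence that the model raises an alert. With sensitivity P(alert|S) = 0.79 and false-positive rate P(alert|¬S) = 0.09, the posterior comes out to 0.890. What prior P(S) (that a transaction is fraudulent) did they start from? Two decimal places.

P(S) = 0.48

In odds form, posterior odds = prior odds × likelihood ratio, so prior odds = posterior odds ÷ LR.
Posterior odds = 0.890/(1−0.890) = 8.0909. LR = 0.79/0.09 = 8.7778.
Prior odds = 8.0909/8.7778 = 0.9217, so P(S) = 0.9217/(1+0.9217) ≈ 0.48.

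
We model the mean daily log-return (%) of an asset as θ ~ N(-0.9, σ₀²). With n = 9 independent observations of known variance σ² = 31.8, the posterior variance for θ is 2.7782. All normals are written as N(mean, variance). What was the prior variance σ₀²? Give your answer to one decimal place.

For the Normal–Normal model with known σ², precisions add: τ_n = τ₀ + n/σ².
So 1/σ₀² = 1/2.7782 − 9/31.8 = 0.359945 − 0.283019 = 0.076926.
Hence σ₀² = 1/0.076926 ≈ 13.0.

σ₀² = 13.0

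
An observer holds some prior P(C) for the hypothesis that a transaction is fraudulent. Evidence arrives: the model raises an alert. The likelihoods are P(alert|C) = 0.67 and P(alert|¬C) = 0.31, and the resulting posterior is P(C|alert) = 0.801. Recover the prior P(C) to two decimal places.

In odds form, posterior odds = prior odds × likelihood ratio, so prior odds = posterior odds ÷ LR.
Posterior odds = 0.801/(1−0.801) = 4.0251. LR = 0.67/0.31 = 2.1613.
Prior odds = 4.0251/2.1613 = 1.8624, so P(C) = 1.8624/(1+1.8624) ≈ 0.65.

P(C) = 0.65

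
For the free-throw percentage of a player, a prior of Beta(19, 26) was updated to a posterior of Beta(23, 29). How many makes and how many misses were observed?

Under Beta–binomial conjugacy the posterior parameters are (a+s, b+f).
Match parameters: s=23−19=4, f=29−26=3.

4 makes and 3 misses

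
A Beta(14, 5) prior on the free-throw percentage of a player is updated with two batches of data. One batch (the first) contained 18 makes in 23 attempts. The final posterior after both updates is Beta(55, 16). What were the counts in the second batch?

23 makes and 6 misses

Because Beta–binomial updating is additive in the counts, the combined data contributed (α_post−α_prior, β_post−β_prior) successes and failures.
Total across both batches: 55−14=41 makes, 16−5=11 misses.
Subtract the first batch: 41−18=23 makes and 11−5=6 misses.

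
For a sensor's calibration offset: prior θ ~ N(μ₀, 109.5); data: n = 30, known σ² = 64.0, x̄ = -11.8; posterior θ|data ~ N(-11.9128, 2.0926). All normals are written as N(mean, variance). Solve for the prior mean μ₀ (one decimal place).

With known observation variance, the Normal–Normal posterior has precision τ_n = τ₀ + n/σ² and mean μ_n = (τ₀μ₀ + (n/σ²)x̄)/τ_n.
Here τ₀ = 1/109.5 = 0.009132 and τ_data = 30/64.0 = 0.468750, so τ_n = 0.477882.
Rearranging for μ₀: μ₀ = (μ_n·τ_n − τ_data·x̄)/τ₀ = (-11.9128·0.477882 − 0.468750·-11.8) / 0.009132 = -0.161663/0.009132 ≈ -17.7.

μ₀ = -17.7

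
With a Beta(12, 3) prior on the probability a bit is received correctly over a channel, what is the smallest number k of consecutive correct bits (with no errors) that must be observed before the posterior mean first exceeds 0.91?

k = 19

After k correct bits and 0 errors the posterior is Beta(12+k, 3), with mean (12+k)/(12+3+k).
Set (12+k)/(15+k) > 0.91 and solve: k > (0.91·15 − 12)/(1 − 0.91) = 18.333.
The smallest integer exceeding 18.333 is 19.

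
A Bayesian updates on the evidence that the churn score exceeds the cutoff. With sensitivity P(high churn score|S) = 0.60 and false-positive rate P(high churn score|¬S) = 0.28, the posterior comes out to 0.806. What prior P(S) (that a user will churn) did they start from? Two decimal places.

P(S) = 0.66

Bayes' rule in odds form gives O(S|E) = O(S)·[P(E|S)/P(E|¬S)], hence O(S) = O(S|E)/LR.
Posterior odds = 0.806/(1−0.806) = 4.1546. LR = 0.60/0.28 = 2.1429.
Prior odds = 4.1546/2.1429 = 1.9388, so P(S) = 1.9388/(1+1.9388) ≈ 0.66.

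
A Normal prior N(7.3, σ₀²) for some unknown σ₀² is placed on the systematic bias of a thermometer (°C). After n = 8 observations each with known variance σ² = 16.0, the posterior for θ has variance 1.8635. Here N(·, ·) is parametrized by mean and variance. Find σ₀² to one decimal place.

For the Normal–Normal model with known σ², precisions add: τ_n = τ₀ + n/σ².
So 1/σ₀² = 1/1.8635 − 8/16.0 = 0.536625 − 0.500000 = 0.036625.
Hence σ₀² = 1/0.036625 ≈ 27.3.

σ₀² = 27.3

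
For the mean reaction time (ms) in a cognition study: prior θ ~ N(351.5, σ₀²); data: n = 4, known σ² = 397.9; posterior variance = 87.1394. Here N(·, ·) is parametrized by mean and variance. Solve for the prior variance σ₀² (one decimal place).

Posterior precision equals prior precision plus data precision: 1/σ_n² = 1/σ₀² + n/σ².
So 1/σ₀² = 1/87.1394 − 4/397.9 = 0.011476 − 0.010053 = 0.001423.
Hence σ₀² = 1/0.001423 ≈ 702.7.

σ₀² = 702.7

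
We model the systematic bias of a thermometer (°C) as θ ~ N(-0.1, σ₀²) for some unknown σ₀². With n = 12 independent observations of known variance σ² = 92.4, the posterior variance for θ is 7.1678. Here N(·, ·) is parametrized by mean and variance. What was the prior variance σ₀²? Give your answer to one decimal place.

σ₀² = 103.7

For the Normal–Normal model with known σ², precisions add: τ_n = τ₀ + n/σ².
So 1/σ₀² = 1/7.1678 − 12/92.4 = 0.139513 − 0.129870 = 0.009643.
Hence σ₀² = 1/0.009643 ≈ 103.7.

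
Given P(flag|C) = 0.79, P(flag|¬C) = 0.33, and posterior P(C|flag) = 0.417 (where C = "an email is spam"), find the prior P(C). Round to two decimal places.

P(C) = 0.23

Bayes' rule in odds form gives O(C|E) = O(C)·[P(E|C)/P(E|¬C)], hence O(C) = O(C|E)/LR.
Posterior odds = 0.417/(1−0.417) = 0.7153. LR = 0.79/0.33 = 2.3939.
Prior odds = 0.7153/2.3939 = 0.2988, so P(C) = 0.2988/(1+0.2988) ≈ 0.23.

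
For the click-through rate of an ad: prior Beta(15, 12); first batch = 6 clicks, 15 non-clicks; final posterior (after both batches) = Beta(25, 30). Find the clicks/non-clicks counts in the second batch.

4 clicks and 3 non-clicks

Because Beta–binomial updating is additive in the counts, the combined data contributed (α_post−α_prior, β_post−β_prior) successes and failures.
Total across both batches: 25−15=10 clicks, 30−12=18 non-clicks.
Subtract the first batch: 10−6=4 clicks and 18−15=3 non-clicks.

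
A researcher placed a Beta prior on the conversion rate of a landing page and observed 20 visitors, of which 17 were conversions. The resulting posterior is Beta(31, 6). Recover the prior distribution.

Beta(14, 3)

Beta is conjugate to the binomial likelihood: posterior = Beta(a+s, b+f).
Subtract the data counts: 31−17=14, 6−3=3.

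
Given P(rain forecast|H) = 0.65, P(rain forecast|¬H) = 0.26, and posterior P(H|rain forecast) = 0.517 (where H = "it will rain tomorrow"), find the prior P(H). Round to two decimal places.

In odds form, posterior odds = prior odds × likelihood ratio, so prior odds = posterior odds ÷ LR.
Posterior odds = 0.517/(1−0.517) = 1.0704. LR = 0.65/0.26 = 2.5000.
Prior odds = 1.0704/2.5000 = 0.4282, so P(H) = 0.4282/(1+0.4282) ≈ 0.30.

P(H) = 0.30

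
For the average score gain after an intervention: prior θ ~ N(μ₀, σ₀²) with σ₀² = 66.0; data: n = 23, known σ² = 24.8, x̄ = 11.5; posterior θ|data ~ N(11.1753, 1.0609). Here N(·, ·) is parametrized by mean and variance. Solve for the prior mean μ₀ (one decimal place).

With known observation variance, the Normal–Normal posterior has precision τ_n = τ₀ + n/σ² and mean μ_n = (τ₀μ₀ + (n/σ²)x̄)/τ_n.
Here τ₀ = 1/66.0 = 0.015152 and τ_data = 23/24.8 = 0.927419, so τ_n = 0.942571.
Rearranging for μ₀: μ₀ = (μ_n·τ_n − τ_data·x̄)/τ₀ = (11.1753·0.942571 − 0.927419·11.5) / 0.015152 = -0.131805/0.015152 ≈ -8.7.

μ₀ = -8.7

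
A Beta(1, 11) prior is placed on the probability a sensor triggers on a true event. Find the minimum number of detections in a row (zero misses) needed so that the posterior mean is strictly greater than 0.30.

k = 4

After k detections and 0 misses the posterior is Beta(1+k, 11), with mean (1+k)/(1+11+k).
Set (1+k)/(12+k) > 0.30 and solve: k > (0.30·12 − 1)/(1 − 0.30) = 3.714.
The smallest integer exceeding 3.714 is 4.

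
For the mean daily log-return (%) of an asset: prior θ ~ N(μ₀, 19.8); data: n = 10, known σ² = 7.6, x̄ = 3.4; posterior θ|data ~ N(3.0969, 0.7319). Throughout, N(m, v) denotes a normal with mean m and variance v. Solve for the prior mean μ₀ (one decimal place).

μ₀ = -4.8

With known observation variance, the Normal–Normal posterior has precision τ_n = τ₀ + n/σ² and mean μ_n = (τ₀μ₀ + (n/σ²)x̄)/τ_n.
Here τ₀ = 1/19.8 = 0.050505 and τ_data = 10/7.6 = 1.315789, so τ_n = 1.366294.
Rearranging for μ₀: μ₀ = (μ_n·τ_n − τ_data·x̄)/τ₀ = (3.0969·1.366294 − 1.315789·3.4) / 0.050505 = -0.242407/0.050505 ≈ -4.8.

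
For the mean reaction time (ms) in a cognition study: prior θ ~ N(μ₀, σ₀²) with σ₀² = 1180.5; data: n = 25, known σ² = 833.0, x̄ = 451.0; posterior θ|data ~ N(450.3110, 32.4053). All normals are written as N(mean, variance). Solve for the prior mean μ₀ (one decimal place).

μ₀ = 425.9

With known observation variance, the Normal–Normal posterior has precision τ_n = τ₀ + n/σ² and mean μ_n = (τ₀μ₀ + (n/σ²)x̄)/τ_n.
Here τ₀ = 1/1180.5 = 0.000847 and τ_data = 25/833.0 = 0.030012, so τ_n = 0.030859.
Rearranging for μ₀: μ₀ = (μ_n·τ_n − τ_data·x̄)/τ₀ = (450.3110·0.030859 − 0.030012·451.0) / 0.000847 = 0.360735/0.000847 ≈ 425.9.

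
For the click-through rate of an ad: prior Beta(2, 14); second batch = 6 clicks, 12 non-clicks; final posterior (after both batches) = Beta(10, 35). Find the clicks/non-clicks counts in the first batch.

Because Beta–binomial updating is additive in the counts, the combined data contributed (α_post−α_prior, β_post−β_prior) successes and failures.
Total across both batches: 10−2=8 clicks, 35−14=21 non-clicks.
Subtract the second batch: 8−6=2 clicks and 21−12=9 non-clicks.

2 clicks and 9 non-clicks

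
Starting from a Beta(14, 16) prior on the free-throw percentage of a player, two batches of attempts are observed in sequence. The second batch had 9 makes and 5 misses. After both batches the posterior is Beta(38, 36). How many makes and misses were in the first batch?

15 makes and 15 misses

Because Beta–binomial updating is additive in the counts, the combined data contributed (α_post−α_prior, β_post−β_prior) successes and failures.
Total across both batches: 38−14=24 makes, 36−16=20 misses.
Subtract the second batch: 24−9=15 makes and 20−5=15 misses.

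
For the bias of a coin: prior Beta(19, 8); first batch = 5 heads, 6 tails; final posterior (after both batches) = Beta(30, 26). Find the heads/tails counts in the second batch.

Sequential conjugate updates are equivalent to a single update on the pooled data, so total successes = posterior α − prior α and total failures = posterior β − prior β.
Total across both batches: 30−19=11 heads, 26−8=18 tails.
Subtract the first batch: 11−5=6 heads and 18−6=12 tails.

6 heads and 12 tails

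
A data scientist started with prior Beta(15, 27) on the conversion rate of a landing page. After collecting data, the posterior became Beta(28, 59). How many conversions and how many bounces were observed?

13 conversions and 32 bounces

A Beta(α, β) prior with s successes and f failures in binomial data gives a Beta(α+s, β+f) posterior.
So s = 28 − 15 = 13 and f = 59 − 27 = 32.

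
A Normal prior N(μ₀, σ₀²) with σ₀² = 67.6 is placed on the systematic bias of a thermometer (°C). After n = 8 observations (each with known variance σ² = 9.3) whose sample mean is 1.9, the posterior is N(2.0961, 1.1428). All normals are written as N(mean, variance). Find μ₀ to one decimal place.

The posterior mean is a precision-weighted average: μ_n = (τ₀μ₀ + τ_data·x̄)/(τ₀+τ_data), with τ₀=1/σ₀² and τ_data=n/σ².
Here τ₀ = 1/67.6 = 0.014793 and τ_data = 8/9.3 = 0.860215, so τ_n = 0.875008.
Rearranging for μ₀: μ₀ = (μ_n·τ_n − τ_data·x̄)/τ₀ = (2.0961·0.875008 − 0.860215·1.9) / 0.014793 = 0.199696/0.014793 ≈ 13.5.

μ₀ = 13.5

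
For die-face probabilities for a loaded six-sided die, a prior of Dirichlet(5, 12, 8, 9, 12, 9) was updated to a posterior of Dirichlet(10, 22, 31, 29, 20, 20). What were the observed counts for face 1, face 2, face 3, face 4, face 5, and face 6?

For a Dirichlet(α) prior with multinomial counts c, the posterior is Dirichlet(α + c) componentwise.
Counts are posterior − prior componentwise: 10−5=5, 22−12=10, 31−8=23, 29−9=20, 20−12=8, 20−9=11.

counts (5, 10, 23, 20, 8, 11)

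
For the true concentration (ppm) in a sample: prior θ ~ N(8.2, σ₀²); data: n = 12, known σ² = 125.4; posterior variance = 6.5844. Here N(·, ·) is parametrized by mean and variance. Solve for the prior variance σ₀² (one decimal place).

For the Normal–Normal model with known σ², precisions add: τ_n = τ₀ + n/σ².
So 1/σ₀² = 1/6.5844 − 12/125.4 = 0.151874 − 0.095694 = 0.056180.
Hence σ₀² = 1/0.056180 ≈ 17.8.

σ₀² = 17.8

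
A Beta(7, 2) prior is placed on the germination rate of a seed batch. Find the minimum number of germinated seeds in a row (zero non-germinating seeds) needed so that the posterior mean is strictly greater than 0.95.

After k germinated seeds and 0 non-germinating seeds the posterior is Beta(7+k, 2), with mean (7+k)/(7+2+k).
Set (7+k)/(9+k) > 0.95 and solve: k > (0.95·9 − 7)/(1 − 0.95) = 31.000.
The smallest integer exceeding 31.000 is 32, and checking k=32: (39)/(41) = 0.9512 > 0.95.

k = 32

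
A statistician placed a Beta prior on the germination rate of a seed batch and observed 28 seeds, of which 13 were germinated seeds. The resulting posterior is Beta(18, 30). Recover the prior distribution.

Beta is conjugate to the binomial likelihood: posterior = Beta(α+s, β+f).
So α = 18 − 13 = 5 and β = 30 − 15 = 15.

Beta(5, 15)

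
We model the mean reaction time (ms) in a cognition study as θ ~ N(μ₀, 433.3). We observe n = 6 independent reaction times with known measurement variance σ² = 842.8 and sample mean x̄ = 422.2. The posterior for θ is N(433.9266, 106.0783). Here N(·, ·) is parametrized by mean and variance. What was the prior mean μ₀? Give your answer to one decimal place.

With known observation variance, the Normal–Normal posterior has precision τ_n = τ₀ + n/σ² and mean μ_n = (τ₀μ₀ + (n/σ²)x̄)/τ_n.
Here τ₀ = 1/433.3 = 0.002308 and τ_data = 6/842.8 = 0.007119, so τ_n = 0.009427.
Rearranging for μ₀: μ₀ = (μ_n·τ_n − τ_data·x̄)/τ₀ = (433.9266·0.009427 − 0.007119·422.2) / 0.002308 = 1.084984/0.002308 ≈ 470.1.

μ₀ = 470.1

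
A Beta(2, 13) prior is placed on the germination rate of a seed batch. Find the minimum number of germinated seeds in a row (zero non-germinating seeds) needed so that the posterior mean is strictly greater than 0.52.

After k germinated seeds and 0 non-germinating seeds the posterior is Beta(2+k, 13), with mean (2+k)/(2+13+k).
Set (2+k)/(15+k) > 0.52 and solve: k > (0.52·15 − 2)/(1 − 0.52) = 12.083.
The smallest integer exceeding 12.083 is 13, and checking k=13: (15)/(28) = 0.5357 > 0.52.

k = 13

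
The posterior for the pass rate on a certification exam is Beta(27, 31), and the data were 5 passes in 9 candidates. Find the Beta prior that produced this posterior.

Beta(22, 27)

Under Beta–binomial conjugacy the posterior parameters are (α+s, β+f).
Subtract the data counts: 27−5=22, 31−4=27.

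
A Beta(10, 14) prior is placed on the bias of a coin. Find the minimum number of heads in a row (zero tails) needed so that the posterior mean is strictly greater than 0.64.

After k heads and 0 tails the posterior is Beta(10+k, 14), with mean (10+k)/(10+14+k).
Set (10+k)/(24+k) > 0.64 and solve: k > (0.64·24 − 10)/(1 − 0.64) = 14.889.
The smallest integer exceeding 14.889 is 15, and checking k=15: (25)/(39) = 0.6410 > 0.64.

k = 15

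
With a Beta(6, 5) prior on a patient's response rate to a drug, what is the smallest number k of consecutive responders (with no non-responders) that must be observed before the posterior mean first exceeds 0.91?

k = 45

After k responders and 0 non-responders the posterior is Beta(6+k, 5), with mean (6+k)/(6+5+k).
Set (6+k)/(11+k) > 0.91 and solve: k > (0.91·11 − 6)/(1 − 0.91) = 44.556.
The smallest integer exceeding 44.556 is 45, and checking k=45: (51)/(56) = 0.9107 > 0.91.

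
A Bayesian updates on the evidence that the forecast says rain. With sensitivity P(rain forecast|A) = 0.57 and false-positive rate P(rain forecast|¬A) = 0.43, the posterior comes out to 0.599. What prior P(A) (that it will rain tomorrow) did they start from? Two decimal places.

P(A) = 0.53

Bayes' rule in odds form gives O(A|E) = O(A)·[P(E|A)/P(E|¬A)], hence O(A) = O(A|E)/LR.
Posterior odds = 0.599/(1−0.599) = 1.4938. LR = 0.57/0.43 = 1.3256.
Prior odds = 1.4938/1.3256 = 1.1269, so P(A) = 1.1269/(1+1.1269) ≈ 0.53.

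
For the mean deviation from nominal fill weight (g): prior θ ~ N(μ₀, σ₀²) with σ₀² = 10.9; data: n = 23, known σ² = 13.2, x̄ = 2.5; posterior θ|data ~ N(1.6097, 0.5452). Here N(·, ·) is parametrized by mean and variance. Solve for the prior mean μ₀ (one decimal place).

With known observation variance, the Normal–Normal posterior has precision τ_n = τ₀ + n/σ² and mean μ_n = (τ₀μ₀ + (n/σ²)x̄)/τ_n.
Here τ₀ = 1/10.9 = 0.091743 and τ_data = 23/13.2 = 1.742424, so τ_n = 1.834167.
Rearranging for μ₀: μ₀ = (μ_n·τ_n − τ_data·x̄)/τ₀ = (1.6097·1.834167 − 1.742424·2.5) / 0.091743 = -1.403601/0.091743 ≈ -15.3.

μ₀ = -15.3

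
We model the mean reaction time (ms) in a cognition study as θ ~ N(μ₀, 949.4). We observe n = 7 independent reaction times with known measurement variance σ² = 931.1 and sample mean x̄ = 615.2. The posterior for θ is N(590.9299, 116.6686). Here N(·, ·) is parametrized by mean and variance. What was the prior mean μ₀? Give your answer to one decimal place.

μ₀ = 417.7

With known observation variance, the Normal–Normal posterior has precision τ_n = τ₀ + n/σ² and mean μ_n = (τ₀μ₀ + (n/σ²)x̄)/τ_n.
Here τ₀ = 1/949.4 = 0.001053 and τ_data = 7/931.1 = 0.007518, so τ_n = 0.008571.
Rearranging for μ₀: μ₀ = (μ_n·τ_n − τ_data·x̄)/τ₀ = (590.9299·0.008571 − 0.007518·615.2) / 0.001053 = 0.439787/0.001053 ≈ 417.7.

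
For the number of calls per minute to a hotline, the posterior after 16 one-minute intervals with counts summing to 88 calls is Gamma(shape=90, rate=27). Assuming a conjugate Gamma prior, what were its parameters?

Gamma(shape=2, rate=11)

Gamma–Poisson conjugacy: posterior shape = α + Σxᵢ, posterior rate = β + n.
So α = 90 − 88 = 2 and β = 27 − 16 = 11.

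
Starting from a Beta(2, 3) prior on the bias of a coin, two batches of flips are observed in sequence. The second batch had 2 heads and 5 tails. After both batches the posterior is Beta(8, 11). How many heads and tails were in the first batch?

4 heads and 3 tails

Sequential conjugate updates are equivalent to a single update on the pooled data, so total successes = posterior α − prior α and total failures = posterior β − prior β.
Total across both batches: 8−2=6 heads, 11−3=8 tails.
Subtract the second batch: 6−2=4 heads and 8−5=3 tails.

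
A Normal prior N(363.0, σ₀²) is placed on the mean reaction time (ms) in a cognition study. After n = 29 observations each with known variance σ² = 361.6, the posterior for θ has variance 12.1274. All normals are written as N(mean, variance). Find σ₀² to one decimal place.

For the Normal–Normal model with known σ², precisions add: τ_n = τ₀ + n/σ².
So 1/σ₀² = 1/12.1274 − 29/361.6 = 0.082458 − 0.080199 = 0.002259.
Hence σ₀² = 1/0.002259 ≈ 442.7.

σ₀² = 442.7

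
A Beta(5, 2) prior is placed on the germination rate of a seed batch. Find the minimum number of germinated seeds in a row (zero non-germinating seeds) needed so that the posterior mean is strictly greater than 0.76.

k = 2

After k germinated seeds and 0 non-germinating seeds the posterior is Beta(5+k, 2), with mean (5+k)/(5+2+k).
Set (5+k)/(7+k) > 0.76 and solve: k > (0.76·7 − 5)/(1 − 0.76) = 1.333.
The smallest integer exceeding 1.333 is 2, and checking k=2: (7)/(9) = 0.7778 > 0.76.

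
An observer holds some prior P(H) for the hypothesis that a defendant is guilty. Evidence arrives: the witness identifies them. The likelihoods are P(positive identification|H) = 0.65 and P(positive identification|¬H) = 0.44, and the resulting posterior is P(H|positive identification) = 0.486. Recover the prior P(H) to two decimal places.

Bayes' rule in odds form gives O(H|E) = O(H)·[P(E|H)/P(E|¬H)], hence O(H) = O(H|E)/LR.
Posterior odds = 0.486/(1−0.486) = 0.9455. LR = 0.65/0.44 = 1.4773.
Prior odds = 0.9455/1.4773 = 0.6400, so P(H) = 0.6400/(1+0.6400) ≈ 0.39.

P(H) = 0.39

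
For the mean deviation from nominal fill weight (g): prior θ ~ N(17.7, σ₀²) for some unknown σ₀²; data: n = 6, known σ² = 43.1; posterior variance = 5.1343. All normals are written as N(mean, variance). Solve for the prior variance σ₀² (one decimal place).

σ₀² = 18.0

For the Normal–Normal model with known σ², precisions add: τ_n = τ₀ + n/σ².
So 1/σ₀² = 1/5.1343 − 6/43.1 = 0.194769 − 0.139211 = 0.055558.
Hence σ₀² = 1/0.055558 ≈ 18.0.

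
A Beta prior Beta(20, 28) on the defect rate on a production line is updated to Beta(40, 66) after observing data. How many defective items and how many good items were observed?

Beta is conjugate to the binomial likelihood: posterior = Beta(a+s, b+f).
So s = 40 − 20 = 20 and f = 66 − 28 = 38.

20 defective items and 38 good items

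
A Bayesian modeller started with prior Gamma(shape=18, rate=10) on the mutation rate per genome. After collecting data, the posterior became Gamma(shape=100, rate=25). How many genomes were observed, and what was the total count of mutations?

Gamma–Poisson conjugacy: posterior shape = α + Σxᵢ, posterior rate = β + n.
Matching: Σxᵢ = 100 − 18 = 82 and n = 25 − 10 = 15.

n = 15 genomes with total 82 mutations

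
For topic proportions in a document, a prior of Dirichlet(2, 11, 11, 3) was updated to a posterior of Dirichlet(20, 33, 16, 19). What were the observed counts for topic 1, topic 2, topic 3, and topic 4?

counts (18, 22, 5, 16)

For a Dirichlet(α) prior with multinomial counts c, the posterior is Dirichlet(α + c) componentwise.
Counts are posterior − prior componentwise: 20−2=18, 33−11=22, 16−11=5, 19−3=16.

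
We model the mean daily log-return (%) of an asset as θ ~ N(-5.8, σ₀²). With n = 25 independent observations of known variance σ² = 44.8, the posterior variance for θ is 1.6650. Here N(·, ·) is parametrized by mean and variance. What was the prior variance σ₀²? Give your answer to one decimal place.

For the Normal–Normal model with known σ², precisions add: τ_n = τ₀ + n/σ².
So 1/σ₀² = 1/1.6650 − 25/44.8 = 0.600601 − 0.558036 = 0.042565.
Hence σ₀² = 1/0.042565 ≈ 23.5.

σ₀² = 23.5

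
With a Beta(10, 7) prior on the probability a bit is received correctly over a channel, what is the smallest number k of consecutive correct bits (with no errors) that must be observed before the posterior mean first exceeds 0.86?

After k correct bits and 0 errors the posterior is Beta(10+k, 7), with mean (10+k)/(10+7+k).
Set (10+k)/(17+k) > 0.86 and solve: k > (0.86·17 − 10)/(1 − 0.86) = 33.000.
The smallest integer exceeding 33.000 is 34.

k = 34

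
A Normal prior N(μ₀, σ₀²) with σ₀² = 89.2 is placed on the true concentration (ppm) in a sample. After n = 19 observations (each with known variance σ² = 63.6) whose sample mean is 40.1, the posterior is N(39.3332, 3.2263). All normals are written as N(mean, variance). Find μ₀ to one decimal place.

μ₀ = 18.9

With known observation variance, the Normal–Normal posterior has precision τ_n = τ₀ + n/σ² and mean μ_n = (τ₀μ₀ + (n/σ²)x̄)/τ_n.
Here τ₀ = 1/89.2 = 0.011211 and τ_data = 19/63.6 = 0.298742, so τ_n = 0.309953.
Rearranging for μ₀: μ₀ = (μ_n·τ_n − τ_data·x̄)/τ₀ = (39.3332·0.309953 − 0.298742·40.1) / 0.011211 = 0.211889/0.011211 ≈ 18.9.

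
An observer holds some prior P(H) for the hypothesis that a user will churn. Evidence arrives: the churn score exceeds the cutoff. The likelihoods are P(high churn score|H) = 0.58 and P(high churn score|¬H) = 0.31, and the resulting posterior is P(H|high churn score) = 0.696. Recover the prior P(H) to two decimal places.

P(H) = 0.55

Bayes' rule in odds form gives O(H|E) = O(H)·[P(E|H)/P(E|¬H)], hence O(H) = O(H|E)/LR.
Posterior odds = 0.696/(1−0.696) = 2.2895. LR = 0.58/0.31 = 1.8710.
Prior odds = 2.2895/1.8710 = 1.2237, so P(H) = 1.2237/(1+1.2237) ≈ 0.55.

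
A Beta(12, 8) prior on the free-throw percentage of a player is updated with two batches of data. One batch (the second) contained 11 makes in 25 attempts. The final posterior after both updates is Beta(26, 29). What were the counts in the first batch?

3 makes and 7 misses

Because Beta–binomial updating is additive in the counts, the combined data contributed (α_post−α_prior, β_post−β_prior) successes and failures.
Total across both batches: 26−12=14 makes, 29−8=21 misses.
Subtract the second batch: 14−11=3 makes and 21−14=7 misses.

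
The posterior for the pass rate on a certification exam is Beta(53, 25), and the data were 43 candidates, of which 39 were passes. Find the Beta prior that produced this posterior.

Beta is conjugate to the binomial likelihood: posterior = Beta(α+s, β+f).
Subtract the data counts: 53−39=14, 25−4=21.

Beta(14, 21)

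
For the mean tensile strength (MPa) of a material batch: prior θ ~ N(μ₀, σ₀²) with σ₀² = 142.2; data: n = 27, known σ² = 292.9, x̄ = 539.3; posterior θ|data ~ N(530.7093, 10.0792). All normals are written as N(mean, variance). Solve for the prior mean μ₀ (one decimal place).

μ₀ = 418.1

The posterior mean is a precision-weighted average: μ_n = (τ₀μ₀ + τ_data·x̄)/(τ₀+τ_data), with τ₀=1/σ₀² and τ_data=n/σ².
Here τ₀ = 1/142.2 = 0.007032 and τ_data = 27/292.9 = 0.092182, so τ_n = 0.099214.
Rearranging for μ₀: μ₀ = (μ_n·τ_n − τ_data·x̄)/τ₀ = (530.7093·0.099214 − 0.092182·539.3) / 0.007032 = 2.940040/0.007032 ≈ 418.1.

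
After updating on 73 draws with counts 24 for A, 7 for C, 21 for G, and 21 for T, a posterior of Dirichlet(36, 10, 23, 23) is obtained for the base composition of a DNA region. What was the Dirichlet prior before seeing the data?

Dirichlet(12, 3, 2, 2)

For a Dirichlet(α) prior with multinomial counts c, the posterior is Dirichlet(α + c) componentwise.
Subtract each count from the matching posterior parameter: 36−24=12, 10−7=3, 23−21=2, 23−21=2.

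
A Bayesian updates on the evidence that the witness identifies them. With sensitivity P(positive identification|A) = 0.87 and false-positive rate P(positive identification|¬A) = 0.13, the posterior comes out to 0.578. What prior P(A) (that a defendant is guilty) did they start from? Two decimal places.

P(A) = 0.17

Bayes' rule in odds form gives O(A|E) = O(A)·[P(E|A)/P(E|¬A)], hence O(A) = O(A|E)/LR.
Posterior odds = 0.578/(1−0.578) = 1.3697. LR = 0.87/0.13 = 6.6923.
Prior odds = 1.3697/6.6923 = 0.2047, so P(A) = 0.2047/(1+0.2047) ≈ 0.17.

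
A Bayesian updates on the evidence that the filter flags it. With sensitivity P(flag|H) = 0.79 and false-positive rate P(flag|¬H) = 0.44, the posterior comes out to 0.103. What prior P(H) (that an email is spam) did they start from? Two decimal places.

P(H) = 0.06

Bayes' rule in odds form gives O(H|E) = O(H)·[P(E|H)/P(E|¬H)], hence O(H) = O(H|E)/LR.
Posterior odds = 0.103/(1−0.103) = 0.1148. LR = 0.79/0.44 = 1.7955.
Prior odds = 0.1148/1.7955 = 0.0639, so P(H) = 0.0639/(1+0.0639) ≈ 0.06.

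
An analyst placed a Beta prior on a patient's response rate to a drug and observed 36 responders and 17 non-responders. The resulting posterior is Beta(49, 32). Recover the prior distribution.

Beta(13, 15)

Beta is conjugate to the binomial likelihood: posterior = Beta(a+s, b+f).
Subtract the data counts: 49−36=13, 32−17=15.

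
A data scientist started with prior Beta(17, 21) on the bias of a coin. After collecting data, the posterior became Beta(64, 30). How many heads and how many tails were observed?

47 heads and 9 tails

A Beta(a, b) prior with s successes and f failures in binomial data gives a Beta(a+s, b+f) posterior.
Match parameters: s=64−17=47, f=30−21=9.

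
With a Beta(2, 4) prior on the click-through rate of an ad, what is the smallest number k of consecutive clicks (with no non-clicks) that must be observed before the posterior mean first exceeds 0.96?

After k clicks and 0 non-clicks the posterior is Beta(2+k, 4), with mean (2+k)/(2+4+k).
Set (2+k)/(6+k) > 0.96 and solve: k > (0.96·6 − 2)/(1 − 0.96) = 94.000.
The smallest integer exceeding 94.000 is 95, and checking k=95: (97)/(101) = 0.9604 > 0.96.

k = 95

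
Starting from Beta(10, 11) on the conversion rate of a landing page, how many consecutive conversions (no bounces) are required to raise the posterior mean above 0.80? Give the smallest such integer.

After k conversions and 0 bounces the posterior is Beta(10+k, 11), with mean (10+k)/(10+11+k).
Set (10+k)/(21+k) > 0.80 and solve: k > (0.80·21 − 10)/(1 − 0.80) = 34.000.
The smallest integer exceeding 34.000 is 35.

k = 35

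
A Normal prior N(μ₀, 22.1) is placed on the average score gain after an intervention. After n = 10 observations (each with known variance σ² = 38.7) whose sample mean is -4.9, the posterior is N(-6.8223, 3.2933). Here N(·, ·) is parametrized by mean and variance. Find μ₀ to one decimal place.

With known observation variance, the Normal–Normal posterior has precision τ_n = τ₀ + n/σ² and mean μ_n = (τ₀μ₀ + (n/σ²)x̄)/τ_n.
Here τ₀ = 1/22.1 = 0.045249 and τ_data = 10/38.7 = 0.258398, so τ_n = 0.303647.
Rearranging for μ₀: μ₀ = (μ_n·τ_n − τ_data·x̄)/τ₀ = (-6.8223·0.303647 − 0.258398·-4.9) / 0.045249 = -0.805421/0.045249 ≈ -17.8.

μ₀ = -17.8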